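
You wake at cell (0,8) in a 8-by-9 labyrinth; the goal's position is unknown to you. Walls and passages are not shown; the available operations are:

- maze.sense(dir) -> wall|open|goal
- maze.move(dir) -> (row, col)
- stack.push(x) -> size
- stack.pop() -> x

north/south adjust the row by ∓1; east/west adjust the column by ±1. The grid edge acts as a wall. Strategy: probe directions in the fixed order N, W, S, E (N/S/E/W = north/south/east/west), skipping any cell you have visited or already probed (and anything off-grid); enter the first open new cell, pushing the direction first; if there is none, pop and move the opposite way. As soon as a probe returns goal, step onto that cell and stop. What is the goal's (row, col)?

Next I call sense with dir='west', and see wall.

Next I call sense with dir='south', and observe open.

I call push with x='south', yielding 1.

I run move with dir='south', and observe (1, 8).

I invoke sense with dir='west', which returns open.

Calling push with x='west', and observe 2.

I call move with dir='west', → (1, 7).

Using sense with dir='west', → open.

Using push with x='west', giving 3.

Then move with dir='west', and observe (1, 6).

Invoking sense with dir='north', and observe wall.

I run sense with dir='west', and get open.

I call push with x='west', and see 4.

Calling move with dir='west', and get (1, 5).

Next I call sense with dir='north', and get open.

Next I call push with x='north', and see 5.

I run move with dir='north', → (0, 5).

I call sense with dir='west', : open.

I use push with x='west', → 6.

Then move with dir='west', : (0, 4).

Calling sense with dir='west', : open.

Then push with x='west', which returns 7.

Calling move with dir='west', which returns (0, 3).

Next I call sense with dir='west', yielding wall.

Now I run sense with dir='south', and see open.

I run push with x='south', giving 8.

I invoke move with dir='south', giving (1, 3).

Calling sense with dir='west', yielding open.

Using push with x='west', yielding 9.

Using move with dir='west', and observe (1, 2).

Next I call sense with dir='west', — result: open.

I call push with x='west', yielding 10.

Invoking move with dir='west', yielding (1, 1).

Using sense with dir='north', and get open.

Calling push with x='north', yielding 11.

I try move with dir='north', yielding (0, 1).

I call sense with dir='west', : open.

I use push with x='west', giving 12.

Invoking move with dir='west', giving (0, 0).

I try sense with dir='south', → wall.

Using pop(), and get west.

Then move with dir='east', which returns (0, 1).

Then pop, and get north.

Then move with dir='south', yielding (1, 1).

Then sense with dir='south', yielding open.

Using push with x='south', and get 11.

I try move with dir='south', yielding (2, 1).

I try sense with dir='west', and see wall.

Using sense with dir='south', and get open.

Invoking push with x='south', which returns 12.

Next I call move with dir='south', — result: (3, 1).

Then sense with dir='west', : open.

I try push with x='west', : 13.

I use move with dir='west', which returns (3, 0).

Then sense with dir='south', and get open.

I call push with x='south', and get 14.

Using move with dir='south', which returns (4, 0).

I invoke sense with dir='south', and observe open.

I call push with x='south', — result: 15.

I call move with dir='south', and observe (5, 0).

Then sense with dir='south', : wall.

Then sense with dir='east', → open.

I call push with x='east', and observe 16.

Using move with dir='east', and see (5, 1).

Next I call sense with dir='north', yielding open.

I use push with x='north', giving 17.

I try move with dir='north', and observe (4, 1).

Then sense with dir='east', and get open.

Invoking push with x='east', and observe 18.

Then move with dir='east', → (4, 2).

Calling sense with dir='north', — result: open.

Invoking push with x='north', and get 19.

Invoking move with dir='north', — result: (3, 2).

Calling sense with dir='north', and see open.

I use push with x='north', and see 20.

I invoke move with dir='north', — result: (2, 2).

Calling sense with dir='east', yielding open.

Calling push with x='east', and observe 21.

I use move with dir='east', : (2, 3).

I invoke sense with dir='south', — result: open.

Invoking push with x='south', giving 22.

Next I call move with dir='south', → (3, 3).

I use sense with dir='south', — result: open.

Now I run push with x='south', and see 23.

Next I call move with dir='south', : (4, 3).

Next I call sense with dir='south', giving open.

I call push with x='south', which returns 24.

I invoke move with dir='south', which returns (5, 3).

I try sense with dir='west', — result: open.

Calling push with x='west', which returns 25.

I invoke move with dir='west', giving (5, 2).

Invoking sense with dir='south', yielding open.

Then push with x='south', — result: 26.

I try move with dir='south', and observe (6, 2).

Next I call sense with dir='west', → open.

I use push with x='west', — result: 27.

I use move with dir='west', giving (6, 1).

I invoke sense with dir='south', giving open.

Calling push with x='south', and get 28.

I run move with dir='south', : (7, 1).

Calling sense with dir='west', and get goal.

I try move with dir='west', → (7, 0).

Answer: (7, 0)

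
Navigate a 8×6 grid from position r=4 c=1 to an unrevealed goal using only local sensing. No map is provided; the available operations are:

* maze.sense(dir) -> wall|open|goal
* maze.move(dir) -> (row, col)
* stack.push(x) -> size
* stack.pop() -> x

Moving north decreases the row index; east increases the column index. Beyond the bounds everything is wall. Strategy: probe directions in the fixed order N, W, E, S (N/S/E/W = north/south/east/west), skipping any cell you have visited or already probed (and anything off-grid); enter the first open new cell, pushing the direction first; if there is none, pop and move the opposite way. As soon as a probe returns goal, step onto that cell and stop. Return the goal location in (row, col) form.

! maze.sense(dir: north) : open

! stack.push(x: north) : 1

! maze.move(dir: north) : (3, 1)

! maze.sense(dir: north) : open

! stack.push(x: north) : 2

! maze.move(dir: north) : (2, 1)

! maze.sense(dir: north) : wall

! maze.sense(dir: west) : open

! stack.push(x: west) : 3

! maze.move(dir: west) : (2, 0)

! maze.sense(dir: north) : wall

! maze.sense(dir: south) : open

! stack.push(x: south) : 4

! maze.move(dir: south) : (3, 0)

! maze.sense(dir: south) : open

! stack.push(x: south) : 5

! maze.move(dir: south) : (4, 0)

! maze.sense(dir: south) : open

! stack.push(x: south) : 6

! maze.move(dir: south) : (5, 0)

! maze.sense(dir: east) : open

! stack.push(x: east) : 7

! maze.move(dir: east) : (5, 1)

! maze.sense(dir: east) : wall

! maze.sense(dir: south) : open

! stack.push(x: south) : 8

! maze.move(dir: south) : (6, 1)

! maze.sense(dir: west) : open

! stack.push(x: west) : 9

! maze.move(dir: west) : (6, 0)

! maze.sense(dir: south) : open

! stack.push(x: south) : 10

! maze.move(dir: south) : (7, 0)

! maze.sense(dir: east) : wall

! stack.pop() : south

! maze.move(dir: north) : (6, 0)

! stack.pop() : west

! maze.move(dir: east) : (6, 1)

! maze.sense(dir: east) : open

! stack.push(x: east) : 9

! maze.move(dir: east) : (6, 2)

! maze.sense(dir: east) : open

! stack.push(x: east) : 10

! maze.move(dir: east) : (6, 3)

! maze.sense(dir: north) : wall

! maze.sense(dir: east) : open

! stack.push(x: east) : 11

! maze.move(dir: east) : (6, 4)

! maze.sense(dir: north) : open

! stack.push(x: north) : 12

! maze.move(dir: north) : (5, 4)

! maze.sense(dir: north) : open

! stack.push(x: north) : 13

! maze.move(dir: north) : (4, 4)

! maze.sense(dir: north) : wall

! maze.sense(dir: west) : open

! stack.push(x: west) : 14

! maze.move(dir: west) : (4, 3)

! maze.sense(dir: north) : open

! stack.push(x: north) : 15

! maze.move(dir: north) : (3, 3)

! maze.sense(dir: north) : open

! stack.push(x: north) : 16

! maze.move(dir: north) : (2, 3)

! maze.sense(dir: north) : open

! stack.push(x: north) : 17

! maze.move(dir: north) : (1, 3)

! maze.sense(dir: north) : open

! stack.push(x: north) : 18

! maze.move(dir: north) : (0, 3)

! maze.sense(dir: west) : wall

! maze.sense(dir: east) : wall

! stack.pop() : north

! maze.move(dir: south) : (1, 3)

! maze.sense(dir: west) : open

! stack.push(x: west) : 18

! maze.move(dir: west) : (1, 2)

! maze.sense(dir: south) : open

! stack.push(x: south) : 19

! maze.move(dir: south) : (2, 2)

! maze.sense(dir: south) : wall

! stack.pop() : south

! maze.move(dir: north) : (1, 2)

! stack.pop() : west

! maze.move(dir: east) : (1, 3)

! maze.sense(dir: east) : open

! stack.push(x: east) : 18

! maze.move(dir: east) : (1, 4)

! maze.sense(dir: east) : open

! stack.push(x: east) : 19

! maze.move(dir: east) : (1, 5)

! maze.sense(dir: north) : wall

! maze.sense(dir: south) : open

! stack.push(x: south) : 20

! maze.move(dir: south) : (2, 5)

! maze.sense(dir: west) : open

! stack.push(x: west) : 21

! maze.move(dir: west) : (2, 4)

! stack.pop() : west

! maze.move(dir: east) : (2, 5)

! maze.sense(dir: south) : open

! stack.push(x: south) : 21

! maze.move(dir: south) : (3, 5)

! maze.sense(dir: south) : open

! stack.push(x: south) : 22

! maze.move(dir: south) : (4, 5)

! maze.sense(dir: south) : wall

! stack.pop() : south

! maze.move(dir: north) : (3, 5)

! stack.pop() : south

! maze.move(dir: north) : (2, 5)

! stack.pop() : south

! maze.move(dir: north) : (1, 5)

! stack.pop() : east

! maze.move(dir: west) : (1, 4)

! stack.pop() : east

! maze.move(dir: west) : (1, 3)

! stack.pop() : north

! maze.move(dir: south) : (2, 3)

! stack.pop() : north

! maze.move(dir: south) : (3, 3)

! stack.pop() : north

! maze.move(dir: south) : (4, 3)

! maze.sense(dir: west) : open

! stack.push(x: west) : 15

! maze.move(dir: west) : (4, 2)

! stack.pop() : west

! maze.move(dir: east) : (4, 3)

! stack.pop() : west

! maze.move(dir: east) : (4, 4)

! stack.pop() : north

! maze.move(dir: south) : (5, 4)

! stack.pop() : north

! maze.move(dir: south) : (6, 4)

! maze.sense(dir: east) : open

! stack.push(x: east) : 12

! maze.move(dir: east) : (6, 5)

! maze.sense(dir: south) : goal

! maze.move(dir: south) : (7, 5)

Answer: (7, 5)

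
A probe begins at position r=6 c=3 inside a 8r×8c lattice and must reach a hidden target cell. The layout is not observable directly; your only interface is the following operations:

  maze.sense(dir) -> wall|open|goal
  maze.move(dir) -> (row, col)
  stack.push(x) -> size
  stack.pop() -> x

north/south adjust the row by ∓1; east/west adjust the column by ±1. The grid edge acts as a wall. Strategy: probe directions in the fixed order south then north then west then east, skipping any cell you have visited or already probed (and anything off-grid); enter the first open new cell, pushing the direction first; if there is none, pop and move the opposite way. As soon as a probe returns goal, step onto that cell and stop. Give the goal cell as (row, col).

// sense(dir: south) => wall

// sense(dir: north) => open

// push(x: north) => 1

// move(dir: north) => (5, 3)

// sense(dir: north) => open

// push(x: north) => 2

// move(dir: north) => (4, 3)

// sense(dir: north) => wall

// sense(dir: west) => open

// push(x: west) => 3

// move(dir: west) => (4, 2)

// sense(dir: south) => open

// push(x: south) => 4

// move(dir: south) => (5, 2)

// sense(dir: south) => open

// push(x: south) => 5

// move(dir: south) => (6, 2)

// sense(dir: south) => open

// push(x: south) => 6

// move(dir: south) => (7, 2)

// sense(dir: west) => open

// push(x: west) => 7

// move(dir: west) => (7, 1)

// sense(dir: north) => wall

// sense(dir: west) => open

// push(x: west) => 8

// move(dir: west) => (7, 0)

// sense(dir: north) => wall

// pop() => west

// move(dir: east) => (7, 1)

// pop() => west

// move(dir: east) => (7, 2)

// pop() => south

// move(dir: north) => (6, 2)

// pop() => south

// move(dir: north) => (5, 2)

// sense(dir: west) => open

// push(x: west) => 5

// move(dir: west) => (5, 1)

// sense(dir: north) => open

// push(x: north) => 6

// move(dir: north) => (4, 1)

// sense(dir: north) => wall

// sense(dir: west) => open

// push(x: west) => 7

// move(dir: west) => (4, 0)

// sense(dir: south) => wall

// sense(dir: north) => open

// push(x: north) => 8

// move(dir: north) => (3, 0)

// sense(dir: north) => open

// push(x: north) => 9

// move(dir: north) => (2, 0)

// sense(dir: north) => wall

// sense(dir: east) => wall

// pop() => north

// move(dir: south) => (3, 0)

// pop() => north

// move(dir: south) => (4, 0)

// pop() => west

// move(dir: east) => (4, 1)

// pop() => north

// move(dir: south) => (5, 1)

// pop() => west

// move(dir: east) => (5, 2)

// pop() => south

// move(dir: north) => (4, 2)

// sense(dir: north) => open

// push(x: north) => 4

// move(dir: north) => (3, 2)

// sense(dir: north) => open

// push(x: north) => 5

// move(dir: north) => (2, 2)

// sense(dir: north) => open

// push(x: north) => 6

// move(dir: north) => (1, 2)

// sense(dir: north) => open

// push(x: north) => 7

// move(dir: north) => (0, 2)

// sense(dir: west) => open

// push(x: west) => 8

// move(dir: west) => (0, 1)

// sense(dir: south) => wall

// sense(dir: west) => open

// push(x: west) => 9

// move(dir: west) => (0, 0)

// pop() => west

// move(dir: east) => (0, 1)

// pop() => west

// move(dir: east) => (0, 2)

// sense(dir: east) => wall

// pop() => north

// move(dir: south) => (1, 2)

// sense(dir: east) => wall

// pop() => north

// move(dir: south) => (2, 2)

// sense(dir: east) => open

// push(x: east) => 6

// move(dir: east) => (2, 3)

// sense(dir: east) => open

// push(x: east) => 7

// move(dir: east) => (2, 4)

// sense(dir: south) => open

// push(x: south) => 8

// move(dir: south) => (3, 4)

// sense(dir: south) => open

// push(x: south) => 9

// move(dir: south) => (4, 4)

// sense(dir: south) => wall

// sense(dir: east) => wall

// pop() => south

// move(dir: north) => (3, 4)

// sense(dir: east) => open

// push(x: east) => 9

// move(dir: east) => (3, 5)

// sense(dir: north) => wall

// sense(dir: east) => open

// push(x: east) => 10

// move(dir: east) => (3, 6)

// sense(dir: south) => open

// push(x: south) => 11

// move(dir: south) => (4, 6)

// sense(dir: south) => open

// push(x: south) => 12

// move(dir: south) => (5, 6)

// sense(dir: south) => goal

// move(dir: south) => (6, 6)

Answer: (6, 6)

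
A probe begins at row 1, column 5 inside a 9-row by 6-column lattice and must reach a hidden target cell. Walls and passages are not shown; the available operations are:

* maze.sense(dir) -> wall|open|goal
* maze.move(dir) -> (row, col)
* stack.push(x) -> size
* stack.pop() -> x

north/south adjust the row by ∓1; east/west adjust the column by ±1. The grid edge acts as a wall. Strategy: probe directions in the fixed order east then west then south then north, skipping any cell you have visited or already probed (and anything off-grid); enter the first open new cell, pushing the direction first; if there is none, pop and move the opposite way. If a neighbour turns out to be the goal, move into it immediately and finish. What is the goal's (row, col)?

$ maze.sense west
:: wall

$ maze.sense south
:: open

$ stack.push south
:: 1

$ maze.move south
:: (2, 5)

$ maze.sense west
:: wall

$ maze.sense south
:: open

$ stack.push south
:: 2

$ maze.move south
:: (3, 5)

$ maze.sense west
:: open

$ stack.push west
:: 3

$ maze.move west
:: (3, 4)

$ maze.sense west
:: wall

$ maze.sense south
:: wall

$ stack.pop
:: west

$ maze.move east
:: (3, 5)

$ maze.sense south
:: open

$ stack.push south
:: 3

$ maze.move south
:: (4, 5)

$ maze.sense south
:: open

$ stack.push south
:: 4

$ maze.move south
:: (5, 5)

$ maze.sense west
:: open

$ stack.push west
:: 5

$ maze.move west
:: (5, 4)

$ maze.sense west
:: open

$ stack.push west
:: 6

$ maze.move west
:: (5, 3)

$ maze.sense west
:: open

$ stack.push west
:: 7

$ maze.move west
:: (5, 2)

$ maze.sense west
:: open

$ stack.push west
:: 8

$ maze.move west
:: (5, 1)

$ maze.sense west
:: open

$ stack.push west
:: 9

$ maze.move west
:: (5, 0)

$ maze.sense south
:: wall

$ maze.sense north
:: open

$ stack.push north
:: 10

$ maze.move north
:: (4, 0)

$ maze.sense east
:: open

$ stack.push east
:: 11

$ maze.move east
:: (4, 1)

$ maze.sense east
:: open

$ stack.push east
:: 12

$ maze.move east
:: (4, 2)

$ maze.sense east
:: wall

$ maze.sense north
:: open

$ stack.push north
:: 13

$ maze.move north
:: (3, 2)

$ maze.sense west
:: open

$ stack.push west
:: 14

$ maze.move west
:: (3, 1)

$ maze.sense west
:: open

$ stack.push west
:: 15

$ maze.move west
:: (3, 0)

$ maze.sense north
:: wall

$ stack.pop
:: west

$ maze.move east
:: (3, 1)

$ maze.sense north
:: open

$ stack.push north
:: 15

$ maze.move north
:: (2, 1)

$ maze.sense east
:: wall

$ maze.sense north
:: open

$ stack.push north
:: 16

$ maze.move north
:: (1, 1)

$ maze.sense east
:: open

$ stack.push east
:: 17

$ maze.move east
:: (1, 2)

$ maze.sense east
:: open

$ stack.push east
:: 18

$ maze.move east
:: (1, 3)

$ maze.sense south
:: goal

$ maze.move south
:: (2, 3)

Answer: (2, 3)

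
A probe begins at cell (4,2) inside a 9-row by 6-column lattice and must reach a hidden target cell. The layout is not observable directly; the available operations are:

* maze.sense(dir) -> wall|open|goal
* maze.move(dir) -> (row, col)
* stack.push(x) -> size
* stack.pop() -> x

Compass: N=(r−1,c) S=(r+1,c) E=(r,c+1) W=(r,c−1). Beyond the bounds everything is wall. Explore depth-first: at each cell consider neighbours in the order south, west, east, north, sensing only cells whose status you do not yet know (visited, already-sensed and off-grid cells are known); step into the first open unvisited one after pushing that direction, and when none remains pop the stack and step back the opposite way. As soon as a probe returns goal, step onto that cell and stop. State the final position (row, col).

Calling sense on dir=south, which returns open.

Invoking push on x=south, : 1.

Using move on dir=south, : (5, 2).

Now I run sense on dir=south, giving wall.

I use sense on dir=west, which returns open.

Invoking push on x=west, yielding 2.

I run move on dir=west, — result: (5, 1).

Then sense on dir=south, → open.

I try push on x=south, yielding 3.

I try move on dir=south, and see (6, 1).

I use sense on dir=south, which returns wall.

Using sense on dir=west, giving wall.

Using pop, and see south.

I try move on dir=north, and see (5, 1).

I try sense on dir=west, yielding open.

Next I call push on x=west, : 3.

Then move on dir=west, : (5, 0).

Invoking sense on dir=north, and see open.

Calling push on x=north, which returns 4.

Invoking move on dir=north, and observe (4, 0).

Then sense on dir=east, and get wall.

Calling sense on dir=north, — result: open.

Now I run push on x=north, yielding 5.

Using move on dir=north, and observe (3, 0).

Then sense on dir=east, and get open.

Using push on x=east, yielding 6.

Invoking move on dir=east, and see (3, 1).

I try sense on dir=east, and see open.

Using push on x=east, yielding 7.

Calling move on dir=east, — result: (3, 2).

Then sense on dir=east, — result: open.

Invoking push on x=east, — result: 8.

Now I run move on dir=east, — result: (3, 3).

Calling sense on dir=south, and see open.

Invoking push on x=south, : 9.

I use move on dir=south, and observe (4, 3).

Calling sense on dir=south, and see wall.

I run sense on dir=east, which returns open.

Calling push on x=east, and see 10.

I call move on dir=east, giving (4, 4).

I invoke sense on dir=south, and get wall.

Then sense on dir=east, yielding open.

Using push on x=east, giving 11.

I try move on dir=east, — result: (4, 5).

Now I run sense on dir=south, giving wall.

I invoke sense on dir=north, → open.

I invoke push on x=north, — result: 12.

I invoke move on dir=north, : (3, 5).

Now I run sense on dir=west, → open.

I call push on x=west, → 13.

Using move on dir=west, and see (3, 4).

Using sense on dir=north, — result: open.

Using push on x=north, and get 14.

I run move on dir=north, which returns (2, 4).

Invoking sense on dir=west, : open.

I invoke push on x=west, which returns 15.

I try move on dir=west, giving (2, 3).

I call sense on dir=west, and observe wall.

I invoke sense on dir=north, — result: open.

Then push on x=north, yielding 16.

Invoking move on dir=north, and observe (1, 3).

Invoking sense on dir=west, yielding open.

Then push on x=west, yielding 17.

Using move on dir=west, which returns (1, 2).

Next I call sense on dir=west, which returns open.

Then push on x=west, and observe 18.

I call move on dir=west, and get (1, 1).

I try sense on dir=south, yielding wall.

Then sense on dir=west, giving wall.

I use sense on dir=north, — result: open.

I try push on x=north, and get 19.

I call move on dir=north, → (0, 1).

Calling sense on dir=west, : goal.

I call move on dir=west, giving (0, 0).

Answer: (0, 0)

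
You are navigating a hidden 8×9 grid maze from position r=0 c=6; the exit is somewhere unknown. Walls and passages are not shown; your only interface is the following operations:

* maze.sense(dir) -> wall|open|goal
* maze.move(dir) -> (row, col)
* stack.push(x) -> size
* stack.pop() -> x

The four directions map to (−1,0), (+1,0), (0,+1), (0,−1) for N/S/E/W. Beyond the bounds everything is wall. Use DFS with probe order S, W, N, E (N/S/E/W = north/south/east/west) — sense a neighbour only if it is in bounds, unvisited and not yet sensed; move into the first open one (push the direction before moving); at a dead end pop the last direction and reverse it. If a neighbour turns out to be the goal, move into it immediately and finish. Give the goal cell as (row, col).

% maze.sense dir=south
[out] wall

% maze.sense dir=west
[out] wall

% maze.sense dir=east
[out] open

% stack.push x=east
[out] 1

% maze.move dir=east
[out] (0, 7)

% maze.sense dir=south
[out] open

% stack.push x=south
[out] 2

% maze.move dir=south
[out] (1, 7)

% maze.sense dir=south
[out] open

% stack.push x=south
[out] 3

% maze.move dir=south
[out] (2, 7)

% maze.sense dir=south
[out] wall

% maze.sense dir=west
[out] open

% stack.push x=west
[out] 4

% maze.move dir=west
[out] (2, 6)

% maze.sense dir=south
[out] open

% stack.push x=south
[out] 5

% maze.move dir=south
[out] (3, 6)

% maze.sense dir=south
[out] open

% stack.push x=south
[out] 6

% maze.move dir=south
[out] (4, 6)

% maze.sense dir=south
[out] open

% stack.push x=south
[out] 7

% maze.move dir=south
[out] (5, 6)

% maze.sense dir=south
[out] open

% stack.push x=south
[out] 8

% maze.move dir=south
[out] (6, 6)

% maze.sense dir=south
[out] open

% stack.push x=south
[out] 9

% maze.move dir=south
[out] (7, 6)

% maze.sense dir=west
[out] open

% stack.push x=west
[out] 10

% maze.move dir=west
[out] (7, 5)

% maze.sense dir=west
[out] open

% stack.push x=west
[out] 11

% maze.move dir=west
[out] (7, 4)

% maze.sense dir=west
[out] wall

% maze.sense dir=north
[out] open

% stack.push x=north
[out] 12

% maze.move dir=north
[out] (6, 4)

% maze.sense dir=west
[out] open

% stack.push x=west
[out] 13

% maze.move dir=west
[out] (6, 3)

% maze.sense dir=west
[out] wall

% maze.sense dir=north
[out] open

% stack.push x=north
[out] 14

% maze.move dir=north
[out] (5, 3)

% maze.sense dir=west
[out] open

% stack.push x=west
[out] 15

% maze.move dir=west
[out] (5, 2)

% maze.sense dir=west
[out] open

% stack.push x=west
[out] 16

% maze.move dir=west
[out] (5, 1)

% maze.sense dir=south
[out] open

% stack.push x=south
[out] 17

% maze.move dir=south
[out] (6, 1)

% maze.sense dir=south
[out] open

% stack.push x=south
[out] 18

% maze.move dir=south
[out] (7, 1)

% maze.sense dir=west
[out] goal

% maze.move dir=west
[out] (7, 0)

Answer: (7, 0)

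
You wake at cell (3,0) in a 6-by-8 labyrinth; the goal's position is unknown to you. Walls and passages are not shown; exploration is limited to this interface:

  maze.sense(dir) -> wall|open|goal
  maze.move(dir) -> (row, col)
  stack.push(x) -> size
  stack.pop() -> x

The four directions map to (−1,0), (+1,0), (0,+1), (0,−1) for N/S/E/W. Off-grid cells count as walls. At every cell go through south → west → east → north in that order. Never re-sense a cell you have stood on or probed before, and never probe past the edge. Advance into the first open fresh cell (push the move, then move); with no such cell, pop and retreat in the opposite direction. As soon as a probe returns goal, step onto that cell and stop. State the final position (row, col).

> maze.sense south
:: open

> stack.push south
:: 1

> maze.move south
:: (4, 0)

> maze.sense south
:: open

> stack.push south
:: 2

> maze.move south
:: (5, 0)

> maze.sense east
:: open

> stack.push east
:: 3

> maze.move east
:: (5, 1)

> maze.sense east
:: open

> stack.push east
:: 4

> maze.move east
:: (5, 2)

> maze.sense east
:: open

> stack.push east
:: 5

> maze.move east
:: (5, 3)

> maze.sense east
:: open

> stack.push east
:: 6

> maze.move east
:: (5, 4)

> maze.sense east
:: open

> stack.push east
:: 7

> maze.move east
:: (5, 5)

> maze.sense east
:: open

> stack.push east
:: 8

> maze.move east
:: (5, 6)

> maze.sense east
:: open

> stack.push east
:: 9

> maze.move east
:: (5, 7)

> maze.sense north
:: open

> stack.push north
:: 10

> maze.move north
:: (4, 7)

> maze.sense west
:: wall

> maze.sense north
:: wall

> stack.pop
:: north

> maze.move south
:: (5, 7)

> stack.pop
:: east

> maze.move west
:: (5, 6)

> stack.pop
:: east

> maze.move west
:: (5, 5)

> maze.sense north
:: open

> stack.push north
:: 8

> maze.move north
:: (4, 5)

> maze.sense west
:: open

> stack.push west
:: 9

> maze.move west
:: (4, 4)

> maze.sense west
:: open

> stack.push west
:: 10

> maze.move west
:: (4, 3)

> maze.sense west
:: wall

> maze.sense north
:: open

> stack.push north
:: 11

> maze.move north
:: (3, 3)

> maze.sense west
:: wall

> maze.sense east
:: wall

> maze.sense north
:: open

> stack.push north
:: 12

> maze.move north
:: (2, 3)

> maze.sense west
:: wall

> maze.sense east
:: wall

> maze.sense north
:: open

> stack.push north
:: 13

> maze.move north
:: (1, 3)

> maze.sense west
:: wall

> maze.sense east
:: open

> stack.push east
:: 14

> maze.move east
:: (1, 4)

> maze.sense east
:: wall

> maze.sense north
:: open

> stack.push north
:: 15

> maze.move north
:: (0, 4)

> maze.sense west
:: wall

> maze.sense east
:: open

> stack.push east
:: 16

> maze.move east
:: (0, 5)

> maze.sense east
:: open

> stack.push east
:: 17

> maze.move east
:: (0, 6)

> maze.sense south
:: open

> stack.push south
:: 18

> maze.move south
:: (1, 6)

> maze.sense south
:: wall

> maze.sense east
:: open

> stack.push east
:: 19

> maze.move east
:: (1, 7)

> maze.sense south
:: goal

> maze.move south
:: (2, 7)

Answer: (2, 7)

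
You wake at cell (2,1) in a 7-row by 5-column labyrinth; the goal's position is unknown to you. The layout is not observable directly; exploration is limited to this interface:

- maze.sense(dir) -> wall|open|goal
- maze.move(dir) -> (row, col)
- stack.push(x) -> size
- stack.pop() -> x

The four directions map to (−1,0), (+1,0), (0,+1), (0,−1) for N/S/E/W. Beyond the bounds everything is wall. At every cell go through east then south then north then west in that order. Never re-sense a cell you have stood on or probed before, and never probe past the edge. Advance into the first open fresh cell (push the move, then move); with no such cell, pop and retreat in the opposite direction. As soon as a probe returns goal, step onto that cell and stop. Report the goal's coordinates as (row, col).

I call maze.sense passing dir→east, yielding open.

Now I run stack.push passing x→east, which returns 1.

Next I call maze.move passing dir→east, — result: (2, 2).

I try maze.sense passing dir→east, and see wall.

I call maze.sense passing dir→south, which returns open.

I try stack.push passing x→south, and observe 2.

Invoking maze.move passing dir→south, and see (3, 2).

I try maze.sense passing dir→east, giving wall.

Invoking maze.sense passing dir→south, → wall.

I try maze.sense passing dir→west, giving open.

I run stack.push passing x→west, and observe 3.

I try maze.move passing dir→west, and see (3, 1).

Then maze.sense passing dir→south, and get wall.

I call maze.sense passing dir→west, yielding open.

Calling stack.push passing x→west, yielding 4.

I call maze.move passing dir→west, and see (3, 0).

I run maze.sense passing dir→south, — result: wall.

I run maze.sense passing dir→north, and observe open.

Now I run stack.push passing x→north, : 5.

I invoke maze.move passing dir→north, yielding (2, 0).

Then maze.sense passing dir→north, and see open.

I invoke stack.push passing x→north, and observe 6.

Invoking maze.move passing dir→north, and get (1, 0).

I invoke maze.sense passing dir→east, yielding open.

I invoke stack.push passing x→east, → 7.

Calling maze.move passing dir→east, and see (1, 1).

Invoking maze.sense passing dir→east, : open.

Then stack.push passing x→east, and see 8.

I invoke maze.move passing dir→east, giving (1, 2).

Next I call maze.sense passing dir→east, yielding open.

Invoking stack.push passing x→east, and get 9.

I invoke maze.move passing dir→east, and see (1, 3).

I invoke maze.sense passing dir→east, and get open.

Using stack.push passing x→east, → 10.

I use maze.move passing dir→east, which returns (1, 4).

Using maze.sense passing dir→south, and observe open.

Next I call stack.push passing x→south, giving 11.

Invoking maze.move passing dir→south, yielding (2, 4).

I try maze.sense passing dir→south, and observe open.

Then stack.push passing x→south, — result: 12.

Next I call maze.move passing dir→south, giving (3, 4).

Then maze.sense passing dir→south, and observe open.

I try stack.push passing x→south, giving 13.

Then maze.move passing dir→south, which returns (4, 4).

I call maze.sense passing dir→south, and see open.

Calling stack.push passing x→south, — result: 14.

Using maze.move passing dir→south, and observe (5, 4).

I use maze.sense passing dir→south, and observe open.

Now I run stack.push passing x→south, : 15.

Next I call maze.move passing dir→south, which returns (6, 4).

I run maze.sense passing dir→west, and see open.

I call stack.push passing x→west, yielding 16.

I invoke maze.move passing dir→west, : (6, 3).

I invoke maze.sense passing dir→north, yielding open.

Using stack.push passing x→north, and get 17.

Next I call maze.move passing dir→north, → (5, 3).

I call maze.sense passing dir→north, yielding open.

I invoke stack.push passing x→north, — result: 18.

Invoking maze.move passing dir→north, giving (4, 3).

I run stack.pop(), and observe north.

Calling maze.move passing dir→south, : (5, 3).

I try maze.sense passing dir→west, yielding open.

Invoking stack.push passing x→west, and see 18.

Invoking maze.move passing dir→west, yielding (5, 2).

Calling maze.sense passing dir→south, and get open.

Now I run stack.push passing x→south, → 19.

I use maze.move passing dir→south, giving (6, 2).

Using maze.sense passing dir→west, and see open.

I call stack.push passing x→west, and get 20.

Now I run maze.move passing dir→west, — result: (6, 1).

Invoking maze.sense passing dir→north, → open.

I call stack.push passing x→north, → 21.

Next I call maze.move passing dir→north, and get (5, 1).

Invoking maze.sense passing dir→west, giving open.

Then stack.push passing x→west, — result: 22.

Then maze.move passing dir→west, yielding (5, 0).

Then maze.sense passing dir→south, → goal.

I run maze.move passing dir→south, which returns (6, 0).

Answer: (6, 0)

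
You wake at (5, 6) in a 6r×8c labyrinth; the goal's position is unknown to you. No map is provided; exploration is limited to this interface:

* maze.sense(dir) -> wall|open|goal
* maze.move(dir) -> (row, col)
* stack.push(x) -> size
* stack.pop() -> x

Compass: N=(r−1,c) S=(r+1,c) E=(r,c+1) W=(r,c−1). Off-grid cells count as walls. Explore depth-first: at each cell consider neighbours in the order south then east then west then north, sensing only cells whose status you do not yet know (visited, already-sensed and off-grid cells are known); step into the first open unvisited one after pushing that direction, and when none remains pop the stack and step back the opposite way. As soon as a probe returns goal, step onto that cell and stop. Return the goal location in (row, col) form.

I run maze.sense using dir='east', yielding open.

I invoke stack.push using x='east', : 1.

Now I run maze.move using dir='east', : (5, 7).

I use maze.sense using dir='north', → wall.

I invoke stack.pop(), yielding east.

Calling maze.move using dir='west', yielding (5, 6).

Next I call maze.sense using dir='west', yielding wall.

I invoke maze.sense using dir='north', which returns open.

Next I call stack.push using x='north', yielding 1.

Calling maze.move using dir='north', : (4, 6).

Then maze.sense using dir='west', — result: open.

Using stack.push using x='west', and observe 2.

I use maze.move using dir='west', and observe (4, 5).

I invoke maze.sense using dir='west', and see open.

I invoke stack.push using x='west', : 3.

I invoke maze.move using dir='west', yielding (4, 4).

I run maze.sense using dir='south', → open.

I call stack.push using x='south', giving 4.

Using maze.move using dir='south', : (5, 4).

I run maze.sense using dir='west', giving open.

Using stack.push using x='west', → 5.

I call maze.move using dir='west', and get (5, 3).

I use maze.sense using dir='west', and see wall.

Invoking maze.sense using dir='north', — result: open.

Calling stack.push using x='north', giving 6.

I try maze.move using dir='north', — result: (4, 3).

Next I call maze.sense using dir='west', and see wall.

Using maze.sense using dir='north', → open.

I run stack.push using x='north', yielding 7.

I use maze.move using dir='north', → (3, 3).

Then maze.sense using dir='east', and observe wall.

Invoking maze.sense using dir='west', — result: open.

Calling stack.push using x='west', giving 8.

I invoke maze.move using dir='west', which returns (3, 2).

I call maze.sense using dir='west', — result: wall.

Next I call maze.sense using dir='north', : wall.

I use stack.pop(), giving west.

I invoke maze.move using dir='east', yielding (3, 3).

Next I call maze.sense using dir='north', giving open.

I use stack.push using x='north', → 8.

Invoking maze.move using dir='north', giving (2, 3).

I use maze.sense using dir='east', giving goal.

Next I call maze.move using dir='east', and get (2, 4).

Answer: (2, 4)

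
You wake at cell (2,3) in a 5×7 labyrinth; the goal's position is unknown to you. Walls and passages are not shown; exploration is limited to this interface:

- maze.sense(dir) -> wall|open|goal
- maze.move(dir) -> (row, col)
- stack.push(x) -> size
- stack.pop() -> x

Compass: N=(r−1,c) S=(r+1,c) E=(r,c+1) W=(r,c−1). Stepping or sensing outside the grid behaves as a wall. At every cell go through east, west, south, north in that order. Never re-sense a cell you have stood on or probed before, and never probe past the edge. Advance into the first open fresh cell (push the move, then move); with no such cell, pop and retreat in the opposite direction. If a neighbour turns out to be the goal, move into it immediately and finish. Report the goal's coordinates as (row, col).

# 1. maze.sense(dir=east) ~> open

# 2. stack.push(x=east) ~> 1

# 3. maze.move(dir=east) ~> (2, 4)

# 4. maze.sense(dir=east) ~> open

# 5. stack.push(x=east) ~> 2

# 6. maze.move(dir=east) ~> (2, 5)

# 7. maze.sense(dir=east) ~> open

# 8. stack.push(x=east) ~> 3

# 9. maze.move(dir=east) ~> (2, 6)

# 10. maze.sense(dir=south) ~> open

# 11. stack.push(x=south) ~> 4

# 12. maze.move(dir=south) ~> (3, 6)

# 13. maze.sense(dir=west) ~> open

# 14. stack.push(x=west) ~> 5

# 15. maze.move(dir=west) ~> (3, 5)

# 16. maze.sense(dir=west) ~> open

# 17. stack.push(x=west) ~> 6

# 18. maze.move(dir=west) ~> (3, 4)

# 19. maze.sense(dir=west) ~> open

# 20. stack.push(x=west) ~> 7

# 21. maze.move(dir=west) ~> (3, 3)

# 22. maze.sense(dir=west) ~> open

# 23. stack.push(x=west) ~> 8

# 24. maze.move(dir=west) ~> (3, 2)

# 25. maze.sense(dir=west) ~> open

# 26. stack.push(x=west) ~> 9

# 27. maze.move(dir=west) ~> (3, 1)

# 28. maze.sense(dir=west) ~> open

# 29. stack.push(x=west) ~> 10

# 30. maze.move(dir=west) ~> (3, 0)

# 31. maze.sense(dir=south) ~> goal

# 32. maze.move(dir=south) ~> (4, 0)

Answer: (4, 0)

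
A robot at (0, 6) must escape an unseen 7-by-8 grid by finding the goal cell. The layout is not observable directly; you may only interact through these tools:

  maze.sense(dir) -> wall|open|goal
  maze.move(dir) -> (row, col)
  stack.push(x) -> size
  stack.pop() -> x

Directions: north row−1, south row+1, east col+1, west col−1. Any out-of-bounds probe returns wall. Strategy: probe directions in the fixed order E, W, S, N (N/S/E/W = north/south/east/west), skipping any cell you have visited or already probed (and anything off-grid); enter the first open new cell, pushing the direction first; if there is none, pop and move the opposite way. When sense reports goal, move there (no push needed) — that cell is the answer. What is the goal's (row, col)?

Now I run maze.sense on dir=east, giving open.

Using stack.push on x=east, → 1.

Next I call maze.move on dir=east, and observe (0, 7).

Then maze.sense on dir=south, : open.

Calling stack.push on x=south, : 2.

Using maze.move on dir=south, yielding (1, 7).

Then maze.sense on dir=west, giving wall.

Next I call maze.sense on dir=south, and get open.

I invoke stack.push on x=south, which returns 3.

I run maze.move on dir=south, giving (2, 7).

Then maze.sense on dir=west, which returns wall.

I call maze.sense on dir=south, → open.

I use stack.push on x=south, giving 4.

Invoking maze.move on dir=south, and see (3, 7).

I invoke maze.sense on dir=west, — result: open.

I use stack.push on x=west, and get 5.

Using maze.move on dir=west, yielding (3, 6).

I invoke maze.sense on dir=west, and get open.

Next I call stack.push on x=west, : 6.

I call maze.move on dir=west, giving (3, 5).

Using maze.sense on dir=west, which returns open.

Calling stack.push on x=west, : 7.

Then maze.move on dir=west, → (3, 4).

Calling maze.sense on dir=west, yielding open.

I call stack.push on x=west, which returns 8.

Calling maze.move on dir=west, — result: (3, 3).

I call maze.sense on dir=west, and observe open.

I run stack.push on x=west, and observe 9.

I invoke maze.move on dir=west, giving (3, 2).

I use maze.sense on dir=west, and get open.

I try stack.push on x=west, and observe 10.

I run maze.move on dir=west, and get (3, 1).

I try maze.sense on dir=west, yielding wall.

Next I call maze.sense on dir=south, and see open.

I call stack.push on x=south, which returns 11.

I run maze.move on dir=south, giving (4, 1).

I run maze.sense on dir=east, and get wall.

I try maze.sense on dir=west, which returns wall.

Calling maze.sense on dir=south, giving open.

Then stack.push on x=south, which returns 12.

Calling maze.move on dir=south, and get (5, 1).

I use maze.sense on dir=east, which returns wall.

Now I run maze.sense on dir=west, giving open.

I run stack.push on x=west, giving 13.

Next I call maze.move on dir=west, and see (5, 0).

Calling maze.sense on dir=south, : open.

Now I run stack.push on x=south, giving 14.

Using maze.move on dir=south, and observe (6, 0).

Invoking maze.sense on dir=east, → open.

I invoke stack.push on x=east, : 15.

I invoke maze.move on dir=east, : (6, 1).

Then maze.sense on dir=east, yielding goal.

Next I call maze.move on dir=east, giving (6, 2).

Answer: (6, 2)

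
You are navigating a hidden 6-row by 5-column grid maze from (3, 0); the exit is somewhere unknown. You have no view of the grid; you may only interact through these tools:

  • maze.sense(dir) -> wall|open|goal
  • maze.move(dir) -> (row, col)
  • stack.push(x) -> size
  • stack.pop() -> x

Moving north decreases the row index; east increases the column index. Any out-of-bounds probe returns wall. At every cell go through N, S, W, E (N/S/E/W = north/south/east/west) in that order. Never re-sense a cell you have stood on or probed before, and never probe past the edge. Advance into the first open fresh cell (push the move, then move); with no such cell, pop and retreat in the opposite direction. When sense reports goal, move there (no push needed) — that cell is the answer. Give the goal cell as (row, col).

==> maze.sense(north)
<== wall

==> maze.sense(south)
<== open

==> stack.push(south)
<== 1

==> maze.move(south)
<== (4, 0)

==> maze.sense(south)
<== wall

==> maze.sense(east)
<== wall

==> stack.pop()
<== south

==> maze.move(north)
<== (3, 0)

==> maze.sense(east)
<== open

==> stack.push(east)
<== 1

==> maze.move(east)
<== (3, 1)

==> maze.sense(north)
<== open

==> stack.push(north)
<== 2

==> maze.move(north)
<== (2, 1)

==> maze.sense(north)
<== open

==> stack.push(north)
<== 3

==> maze.move(north)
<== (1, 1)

==> maze.sense(north)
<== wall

==> maze.sense(west)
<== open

==> stack.push(west)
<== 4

==> maze.move(west)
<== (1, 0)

==> maze.sense(north)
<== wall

==> stack.pop()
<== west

==> maze.move(east)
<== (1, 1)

==> maze.sense(east)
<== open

==> stack.push(east)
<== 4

==> maze.move(east)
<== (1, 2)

==> maze.sense(north)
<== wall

==> maze.sense(south)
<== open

==> stack.push(south)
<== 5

==> maze.move(south)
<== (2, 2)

==> maze.sense(south)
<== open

==> stack.push(south)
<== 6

==> maze.move(south)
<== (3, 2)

==> maze.sense(south)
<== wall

==> maze.sense(east)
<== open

==> stack.push(east)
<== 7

==> maze.move(east)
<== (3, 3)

==> maze.sense(north)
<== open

==> stack.push(north)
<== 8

==> maze.move(north)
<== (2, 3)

==> maze.sense(north)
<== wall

==> maze.sense(east)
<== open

==> stack.push(east)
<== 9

==> maze.move(east)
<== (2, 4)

==> maze.sense(north)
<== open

==> stack.push(north)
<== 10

==> maze.move(north)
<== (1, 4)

==> maze.sense(north)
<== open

==> stack.push(north)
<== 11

==> maze.move(north)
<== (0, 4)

==> maze.sense(west)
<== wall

==> stack.pop()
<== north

==> maze.move(south)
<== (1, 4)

==> stack.pop()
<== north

==> maze.move(south)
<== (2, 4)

==> maze.sense(south)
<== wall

==> stack.pop()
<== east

==> maze.move(west)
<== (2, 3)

==> stack.pop()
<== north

==> maze.move(south)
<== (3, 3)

==> maze.sense(south)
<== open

==> stack.push(south)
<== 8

==> maze.move(south)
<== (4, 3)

==> maze.sense(south)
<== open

==> stack.push(south)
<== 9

==> maze.move(south)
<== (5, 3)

==> maze.sense(west)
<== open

==> stack.push(west)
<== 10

==> maze.move(west)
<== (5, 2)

==> maze.sense(west)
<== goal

==> maze.move(west)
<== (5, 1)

Answer: (5, 1)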